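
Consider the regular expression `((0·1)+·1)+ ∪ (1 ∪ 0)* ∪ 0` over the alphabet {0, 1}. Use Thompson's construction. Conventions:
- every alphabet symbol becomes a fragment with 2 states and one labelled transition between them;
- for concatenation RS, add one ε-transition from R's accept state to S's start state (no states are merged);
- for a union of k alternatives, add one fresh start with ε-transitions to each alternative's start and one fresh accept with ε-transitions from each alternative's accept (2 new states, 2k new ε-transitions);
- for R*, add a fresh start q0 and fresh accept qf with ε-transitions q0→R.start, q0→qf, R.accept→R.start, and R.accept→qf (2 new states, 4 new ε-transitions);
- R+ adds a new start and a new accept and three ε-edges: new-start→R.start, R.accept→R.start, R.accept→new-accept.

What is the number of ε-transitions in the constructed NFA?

Recursing over subexpressions:
Each of the 6 symbol leaves contributes 0 ε-transitions.
  0·1 → 1 ε-transition
  (0·1)+ → 4 ε-transitions
  (0·1)+·1 → 5 ε-transitions
  ((0·1)+·1)+ → 8 ε-transitions
  1 ∪ 0 → 4 ε-transitions
  (1 ∪ 0)* → 8 ε-transitions
  ((0·1)+·1)+ ∪ (1 ∪ 0)* ∪ 0 → 22 ε-transitions

22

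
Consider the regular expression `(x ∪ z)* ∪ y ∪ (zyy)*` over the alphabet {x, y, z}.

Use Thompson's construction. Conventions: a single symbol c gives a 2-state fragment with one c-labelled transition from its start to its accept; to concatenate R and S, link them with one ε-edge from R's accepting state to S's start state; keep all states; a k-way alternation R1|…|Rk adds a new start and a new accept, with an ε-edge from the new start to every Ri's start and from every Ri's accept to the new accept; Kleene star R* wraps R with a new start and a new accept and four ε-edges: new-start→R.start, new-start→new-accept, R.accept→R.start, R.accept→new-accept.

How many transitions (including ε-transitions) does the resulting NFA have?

26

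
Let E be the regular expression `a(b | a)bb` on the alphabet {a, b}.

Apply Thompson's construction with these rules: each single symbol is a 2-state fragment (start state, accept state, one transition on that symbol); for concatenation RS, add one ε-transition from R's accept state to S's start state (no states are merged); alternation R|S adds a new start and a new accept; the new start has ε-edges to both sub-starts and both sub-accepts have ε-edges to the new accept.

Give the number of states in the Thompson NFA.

Bottom-up over the parse tree:
Each of the 5 symbol leaves contributes a 2-state fragment.
  b | a — 6 states
  a(b | a)bb — 12 states

12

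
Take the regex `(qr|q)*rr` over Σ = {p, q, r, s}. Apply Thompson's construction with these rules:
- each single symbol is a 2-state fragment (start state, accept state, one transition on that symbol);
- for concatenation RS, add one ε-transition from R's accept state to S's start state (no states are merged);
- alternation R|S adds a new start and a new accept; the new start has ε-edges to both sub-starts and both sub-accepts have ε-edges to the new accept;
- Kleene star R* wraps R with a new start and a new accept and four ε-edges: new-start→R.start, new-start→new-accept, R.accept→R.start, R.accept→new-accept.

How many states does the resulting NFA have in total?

14

Per subexpression:
Each of the 5 symbol leaves contributes a 2-state fragment.
  qr → 4 states
  qr|q → 8 states
  (qr|q)* → 10 states
  (qr|q)*rr → 14 states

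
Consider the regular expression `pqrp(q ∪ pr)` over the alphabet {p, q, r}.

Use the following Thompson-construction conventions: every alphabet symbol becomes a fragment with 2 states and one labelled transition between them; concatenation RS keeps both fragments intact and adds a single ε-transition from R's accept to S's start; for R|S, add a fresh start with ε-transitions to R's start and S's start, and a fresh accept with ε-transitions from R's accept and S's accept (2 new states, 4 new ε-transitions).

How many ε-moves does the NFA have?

9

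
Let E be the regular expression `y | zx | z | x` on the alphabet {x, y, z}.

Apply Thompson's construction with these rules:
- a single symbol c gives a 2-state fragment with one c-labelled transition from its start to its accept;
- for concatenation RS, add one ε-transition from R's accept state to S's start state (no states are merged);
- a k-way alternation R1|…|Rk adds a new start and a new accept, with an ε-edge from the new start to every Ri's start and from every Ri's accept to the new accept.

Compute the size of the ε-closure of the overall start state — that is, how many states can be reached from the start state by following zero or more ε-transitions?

Let C(F) = |ε-closure(F.start)| within fragment F, and note whether F accepts ε. Symbol fragments have C = 1 and do not accept ε. Then:
  zx → |closure| equals the left operand's closure size = 1 (its accept is not ε-reachable, so the closure stops there)
  y | zx | z | x → new start ε-reaches every alternative's start; none of them accept ε, so the new accept is not reached: |closure| = 1 + 1 + 1 + 1 + 1 = 5

5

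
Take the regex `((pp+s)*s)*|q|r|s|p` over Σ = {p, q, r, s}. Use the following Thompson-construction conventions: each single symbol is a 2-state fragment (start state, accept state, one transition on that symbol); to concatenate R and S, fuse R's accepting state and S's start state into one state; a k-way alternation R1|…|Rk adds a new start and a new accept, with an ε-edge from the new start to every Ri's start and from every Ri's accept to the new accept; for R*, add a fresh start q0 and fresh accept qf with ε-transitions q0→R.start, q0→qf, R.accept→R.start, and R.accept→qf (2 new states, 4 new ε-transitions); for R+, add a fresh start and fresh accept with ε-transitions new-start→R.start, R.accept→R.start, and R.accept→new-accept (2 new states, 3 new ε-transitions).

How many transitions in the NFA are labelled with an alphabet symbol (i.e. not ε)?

8

Building bottom-up:
Each of the 8 symbol leaves contributes exactly 1 symbol transition.
  p+ : 1 symbol transition
  pp+s : 3 symbol transitions
  (pp+s)* : 3 symbol transitions
  (pp+s)*s : 4 symbol transitions
  ((pp+s)*s)* : 4 symbol transitions
  ((pp+s)*s)*|q|r|s|p : 8 symbol transitions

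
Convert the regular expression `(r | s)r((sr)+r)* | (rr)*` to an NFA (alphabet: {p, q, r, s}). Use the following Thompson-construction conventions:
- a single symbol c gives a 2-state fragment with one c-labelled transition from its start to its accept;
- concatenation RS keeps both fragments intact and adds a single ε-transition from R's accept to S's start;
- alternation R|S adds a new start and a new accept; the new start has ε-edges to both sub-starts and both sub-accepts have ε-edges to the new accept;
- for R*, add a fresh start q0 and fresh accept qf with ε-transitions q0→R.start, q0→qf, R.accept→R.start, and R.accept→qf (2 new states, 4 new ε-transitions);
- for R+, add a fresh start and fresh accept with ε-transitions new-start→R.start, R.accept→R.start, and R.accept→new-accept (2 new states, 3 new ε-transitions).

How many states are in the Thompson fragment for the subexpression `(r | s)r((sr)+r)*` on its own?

18

Fragment for `(r | s)r((sr)+r)*`:
Each of the 6 symbol leaves contributes a 2-state fragment.
  r | s → 6 states
  sr → 4 states
  (sr)+ → 6 states
  (sr)+r → 8 states
  ((sr)+r)* → 10 states
  (r | s)r((sr)+r)* → 18 states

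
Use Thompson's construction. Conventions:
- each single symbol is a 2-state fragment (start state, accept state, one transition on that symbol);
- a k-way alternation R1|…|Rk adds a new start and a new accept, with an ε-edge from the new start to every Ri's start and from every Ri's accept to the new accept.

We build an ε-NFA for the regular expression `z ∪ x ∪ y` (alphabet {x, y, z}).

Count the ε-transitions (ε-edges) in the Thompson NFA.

6

By structural recursion:
Each of the 3 symbol leaves contributes 0 ε-transitions.
  z ∪ x ∪ y — 6 ε-transitions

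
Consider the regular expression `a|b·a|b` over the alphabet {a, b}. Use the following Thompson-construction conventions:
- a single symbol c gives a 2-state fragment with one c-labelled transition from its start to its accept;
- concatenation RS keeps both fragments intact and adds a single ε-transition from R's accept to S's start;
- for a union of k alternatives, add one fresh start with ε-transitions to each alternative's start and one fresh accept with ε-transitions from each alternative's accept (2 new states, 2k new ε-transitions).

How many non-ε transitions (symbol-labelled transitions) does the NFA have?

Per subexpression:
Each of the 4 symbol leaves contributes exactly 1 symbol transition.
  b·a = 2 symbol transitions
  a|b·a|b = 4 symbol transitions

4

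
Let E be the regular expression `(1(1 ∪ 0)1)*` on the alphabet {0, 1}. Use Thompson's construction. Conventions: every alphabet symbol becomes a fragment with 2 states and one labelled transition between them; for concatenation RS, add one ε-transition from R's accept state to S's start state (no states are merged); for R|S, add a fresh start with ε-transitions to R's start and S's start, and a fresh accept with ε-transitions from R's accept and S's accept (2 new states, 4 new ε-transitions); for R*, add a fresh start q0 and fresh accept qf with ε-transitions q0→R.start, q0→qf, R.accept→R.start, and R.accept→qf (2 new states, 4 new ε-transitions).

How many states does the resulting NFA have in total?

By structural recursion:
Each of the 4 symbol leaves contributes a 2-state fragment.
  1 ∪ 0 : 6 states
  1(1 ∪ 0)1 : 10 states
  (1(1 ∪ 0)1)* : 12 states

12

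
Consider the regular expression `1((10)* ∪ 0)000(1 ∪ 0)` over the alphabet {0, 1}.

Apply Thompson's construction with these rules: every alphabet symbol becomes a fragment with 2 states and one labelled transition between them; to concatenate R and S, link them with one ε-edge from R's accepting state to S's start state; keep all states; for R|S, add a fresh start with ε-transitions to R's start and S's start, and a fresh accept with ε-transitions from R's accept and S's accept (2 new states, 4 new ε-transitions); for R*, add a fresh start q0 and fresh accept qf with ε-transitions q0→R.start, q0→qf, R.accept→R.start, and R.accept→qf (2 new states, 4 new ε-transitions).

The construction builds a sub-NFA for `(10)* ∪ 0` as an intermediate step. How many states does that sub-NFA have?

Fragment for `(10)* ∪ 0`:
Each of the 3 symbol leaves contributes a 2-state fragment.
  10 = 4 states
  (10)* = 6 states
  (10)* ∪ 0 = 10 states

10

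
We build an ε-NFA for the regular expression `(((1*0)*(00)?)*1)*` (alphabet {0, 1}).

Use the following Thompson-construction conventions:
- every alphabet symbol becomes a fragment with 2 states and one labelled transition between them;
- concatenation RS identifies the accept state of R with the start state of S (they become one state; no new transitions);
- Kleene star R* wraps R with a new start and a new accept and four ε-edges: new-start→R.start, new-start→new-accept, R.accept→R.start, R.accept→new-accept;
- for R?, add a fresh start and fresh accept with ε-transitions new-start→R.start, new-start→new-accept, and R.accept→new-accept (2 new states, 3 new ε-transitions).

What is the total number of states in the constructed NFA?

Bottom-up over the parse tree:
Each of the 5 symbol leaves contributes a 2-state fragment.
  1* — 4 states
  1*0 — 5 states
  (1*0)* — 7 states
  00 — 3 states
  (00)? — 5 states
  (1*0)*(00)? — 11 states
  ((1*0)*(00)?)* — 13 states
  ((1*0)*(00)?)*1 — 14 states
  (((1*0)*(00)?)*1)* — 16 states

16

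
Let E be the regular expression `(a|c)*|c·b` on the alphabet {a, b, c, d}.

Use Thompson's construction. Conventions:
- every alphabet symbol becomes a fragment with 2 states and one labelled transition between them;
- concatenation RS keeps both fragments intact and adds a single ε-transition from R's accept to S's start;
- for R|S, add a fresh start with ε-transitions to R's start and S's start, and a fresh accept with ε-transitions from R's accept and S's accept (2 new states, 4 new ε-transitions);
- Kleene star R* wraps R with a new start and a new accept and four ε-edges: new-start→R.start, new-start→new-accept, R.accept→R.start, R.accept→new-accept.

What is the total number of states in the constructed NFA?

14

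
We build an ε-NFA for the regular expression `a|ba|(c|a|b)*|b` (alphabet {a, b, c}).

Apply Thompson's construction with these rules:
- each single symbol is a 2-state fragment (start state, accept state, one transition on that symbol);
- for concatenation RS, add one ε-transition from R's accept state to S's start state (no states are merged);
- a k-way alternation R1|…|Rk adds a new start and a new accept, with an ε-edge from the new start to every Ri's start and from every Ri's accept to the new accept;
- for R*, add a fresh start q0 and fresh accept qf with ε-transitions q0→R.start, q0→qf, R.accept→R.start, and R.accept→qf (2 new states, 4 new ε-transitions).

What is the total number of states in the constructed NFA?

20

Bottom-up over the parse tree:
Each of the 7 symbol leaves contributes a 2-state fragment.
  ba : 4 states
  c|a|b : 8 states
  (c|a|b)* : 10 states
  a|ba|(c|a|b)*|b : 20 states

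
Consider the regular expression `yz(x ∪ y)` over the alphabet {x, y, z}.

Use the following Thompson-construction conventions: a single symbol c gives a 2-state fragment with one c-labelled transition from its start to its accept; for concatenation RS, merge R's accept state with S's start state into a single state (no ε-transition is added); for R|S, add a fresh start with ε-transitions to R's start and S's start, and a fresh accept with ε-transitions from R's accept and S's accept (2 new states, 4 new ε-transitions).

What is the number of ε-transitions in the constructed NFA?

Bottom-up over the parse tree:
Each of the 4 symbol leaves contributes 0 ε-transitions.
  x ∪ y — 4 ε-transitions
  yz(x ∪ y) — 4 ε-transitions

4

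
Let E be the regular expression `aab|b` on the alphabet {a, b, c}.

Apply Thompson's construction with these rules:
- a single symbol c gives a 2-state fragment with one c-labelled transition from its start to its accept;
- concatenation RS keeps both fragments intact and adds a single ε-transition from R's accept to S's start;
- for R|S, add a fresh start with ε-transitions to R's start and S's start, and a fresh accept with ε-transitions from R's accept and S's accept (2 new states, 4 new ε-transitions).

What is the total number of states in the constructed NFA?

10

Bottom-up over the parse tree:
Each of the 4 symbol leaves contributes a 2-state fragment.
  aab — 6 states
  aab|b — 10 states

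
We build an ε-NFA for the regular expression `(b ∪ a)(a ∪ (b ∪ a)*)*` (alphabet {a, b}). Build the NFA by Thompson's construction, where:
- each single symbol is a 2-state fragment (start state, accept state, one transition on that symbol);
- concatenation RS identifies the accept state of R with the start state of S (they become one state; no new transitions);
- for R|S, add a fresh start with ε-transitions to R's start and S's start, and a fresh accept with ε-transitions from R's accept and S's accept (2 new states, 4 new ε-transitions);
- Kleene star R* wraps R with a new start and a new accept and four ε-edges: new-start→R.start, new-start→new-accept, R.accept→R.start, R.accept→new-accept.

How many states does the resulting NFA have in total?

19

Per subexpression:
Each of the 5 symbol leaves contributes a 2-state fragment.
  b ∪ a : 6 states
  b ∪ a : 6 states
  (b ∪ a)* : 8 states
  a ∪ (b ∪ a)* : 12 states
  (a ∪ (b ∪ a)*)* : 14 states
  (b ∪ a)(a ∪ (b ∪ a)*)* : 19 states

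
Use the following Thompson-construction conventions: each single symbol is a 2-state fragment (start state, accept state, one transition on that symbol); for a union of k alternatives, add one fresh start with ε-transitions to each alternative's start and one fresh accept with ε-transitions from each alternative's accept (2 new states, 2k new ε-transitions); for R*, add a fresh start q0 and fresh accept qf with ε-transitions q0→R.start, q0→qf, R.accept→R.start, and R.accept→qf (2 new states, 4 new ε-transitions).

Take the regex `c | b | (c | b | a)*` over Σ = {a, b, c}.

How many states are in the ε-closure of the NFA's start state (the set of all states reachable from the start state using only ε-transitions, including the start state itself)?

Let C(F) = |ε-closure(F.start)| within fragment F, and note whether F accepts ε. Symbol fragments have C = 1 and do not accept ε. Then:
  c | b | a : new start ε-reaches every alternative's start; none of them accept ε, so the new accept is not reached: C = 1 + 1 + 1 + 1 = 4
  (c | b | a)* : C = 1 (new start) + 4 (body) + 1 (new accept) = 6
  c | b | (c | b | a)* : new start ε-reaches every alternative's start; at least one alternative accepts ε, so the union's new accept is reached too: C = 1 + 1 + 1 + 6 + 1 = 10

10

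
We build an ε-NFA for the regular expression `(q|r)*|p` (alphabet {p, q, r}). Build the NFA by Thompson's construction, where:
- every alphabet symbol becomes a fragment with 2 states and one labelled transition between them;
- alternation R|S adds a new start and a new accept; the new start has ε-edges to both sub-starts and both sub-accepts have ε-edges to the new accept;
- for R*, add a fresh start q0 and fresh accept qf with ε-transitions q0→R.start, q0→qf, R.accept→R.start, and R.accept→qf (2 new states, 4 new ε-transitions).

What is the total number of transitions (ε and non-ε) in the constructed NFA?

15

Per subexpression:
Each of the 3 symbol leaves contributes 1 transition (1 symbol, 0 ε).
  q|r : 6 transitions (2 symbol, 4 ε)
  (q|r)* : 10 transitions (2 symbol, 8 ε)
  (q|r)*|p : 15 transitions (3 symbol, 12 ε)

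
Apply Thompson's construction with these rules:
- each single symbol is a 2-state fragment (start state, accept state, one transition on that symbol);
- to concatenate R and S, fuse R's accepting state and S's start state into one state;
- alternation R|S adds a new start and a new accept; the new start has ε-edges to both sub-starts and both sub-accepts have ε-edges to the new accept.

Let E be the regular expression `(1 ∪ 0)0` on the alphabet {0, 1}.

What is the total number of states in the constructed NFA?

7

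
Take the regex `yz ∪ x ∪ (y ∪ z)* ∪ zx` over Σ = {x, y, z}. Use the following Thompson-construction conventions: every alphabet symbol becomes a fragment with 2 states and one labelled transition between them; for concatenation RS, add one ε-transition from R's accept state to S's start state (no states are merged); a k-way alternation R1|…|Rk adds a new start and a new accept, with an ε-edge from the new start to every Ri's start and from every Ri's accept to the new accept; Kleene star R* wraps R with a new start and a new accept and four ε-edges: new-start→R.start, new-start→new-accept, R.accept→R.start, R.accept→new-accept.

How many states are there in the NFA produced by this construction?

20

Bottom-up over the parse tree:
Each of the 7 symbol leaves contributes a 2-state fragment.
  yz — 4 states
  y ∪ z — 6 states
  (y ∪ z)* — 8 states
  zx — 4 states
  yz ∪ x ∪ (y ∪ z)* ∪ zx — 20 states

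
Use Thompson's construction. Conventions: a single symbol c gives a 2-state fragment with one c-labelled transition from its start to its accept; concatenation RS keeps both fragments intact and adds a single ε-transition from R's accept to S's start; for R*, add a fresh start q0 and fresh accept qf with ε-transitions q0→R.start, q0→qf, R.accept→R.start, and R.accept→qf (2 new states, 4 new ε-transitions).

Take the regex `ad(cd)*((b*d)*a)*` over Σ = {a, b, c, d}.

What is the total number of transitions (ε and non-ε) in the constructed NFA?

Per subexpression:
Each of the 7 symbol leaves contributes 1 transition (1 symbol, 0 ε).
  cd = 3 transitions (2 symbol, 1 ε)
  (cd)* = 7 transitions (2 symbol, 5 ε)
  b* = 5 transitions (1 symbol, 4 ε)
  b*d = 7 transitions (2 symbol, 5 ε)
  (b*d)* = 11 transitions (2 symbol, 9 ε)
  (b*d)*a = 13 transitions (3 symbol, 10 ε)
  ((b*d)*a)* = 17 transitions (3 symbol, 14 ε)
  ad(cd)*((b*d)*a)* = 29 transitions (7 symbol, 22 ε)

29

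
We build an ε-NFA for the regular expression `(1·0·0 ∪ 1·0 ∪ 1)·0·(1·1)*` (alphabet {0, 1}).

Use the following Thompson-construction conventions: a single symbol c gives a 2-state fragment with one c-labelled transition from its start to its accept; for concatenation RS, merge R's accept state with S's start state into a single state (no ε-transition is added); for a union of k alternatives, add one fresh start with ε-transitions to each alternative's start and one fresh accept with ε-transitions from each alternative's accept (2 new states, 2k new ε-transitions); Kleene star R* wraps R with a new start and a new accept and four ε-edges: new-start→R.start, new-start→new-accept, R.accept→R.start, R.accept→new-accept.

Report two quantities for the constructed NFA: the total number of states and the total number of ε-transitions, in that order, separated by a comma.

Bottom-up over the parse tree:
Each of the 9 symbol leaves contributes 2 states and 0 ε-transitions.
  1·0·0 : 4 states, 0 ε-transitions
  1·0 : 3 states, 0 ε-transitions
  1·0·0 ∪ 1·0 ∪ 1 : 11 states, 6 ε-transitions
  1·1 : 3 states, 0 ε-transitions
  (1·1)* : 5 states, 4 ε-transitions
  (1·0·0 ∪ 1·0 ∪ 1)·0·(1·1)* : 16 states, 10 ε-transitions

16, 10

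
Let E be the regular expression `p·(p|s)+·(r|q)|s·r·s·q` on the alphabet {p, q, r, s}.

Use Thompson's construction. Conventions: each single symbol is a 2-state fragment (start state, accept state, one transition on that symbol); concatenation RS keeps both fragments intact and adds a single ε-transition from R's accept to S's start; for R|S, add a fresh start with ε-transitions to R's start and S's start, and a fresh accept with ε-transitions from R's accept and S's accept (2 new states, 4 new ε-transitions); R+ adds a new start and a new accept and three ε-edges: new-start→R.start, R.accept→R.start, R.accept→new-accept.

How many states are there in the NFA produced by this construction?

By structural recursion:
Each of the 9 symbol leaves contributes a 2-state fragment.
  p|s — 6 states
  (p|s)+ — 8 states
  r|q — 6 states
  p·(p|s)+·(r|q) — 16 states
  s·r·s·q — 8 states
  p·(p|s)+·(r|q)|s·r·s·q — 26 states

26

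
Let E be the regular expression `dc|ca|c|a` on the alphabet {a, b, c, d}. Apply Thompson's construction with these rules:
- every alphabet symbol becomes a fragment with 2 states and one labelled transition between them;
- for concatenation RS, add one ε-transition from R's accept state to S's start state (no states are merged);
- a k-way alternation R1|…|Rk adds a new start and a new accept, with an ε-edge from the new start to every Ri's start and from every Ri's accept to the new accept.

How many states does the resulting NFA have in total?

Per subexpression:
Each of the 6 symbol leaves contributes a 2-state fragment.
  dc — 4 states
  ca — 4 states
  dc|ca|c|a — 14 states

14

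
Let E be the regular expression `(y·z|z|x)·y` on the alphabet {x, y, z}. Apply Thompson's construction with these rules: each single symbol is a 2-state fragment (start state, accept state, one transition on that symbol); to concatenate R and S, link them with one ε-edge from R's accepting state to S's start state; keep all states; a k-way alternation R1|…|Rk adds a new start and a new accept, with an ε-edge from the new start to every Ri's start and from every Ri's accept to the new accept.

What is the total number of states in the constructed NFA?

12

Building bottom-up:
Each of the 5 symbol leaves contributes a 2-state fragment.
  y·z → 4 states
  y·z|z|x → 10 states
  (y·z|z|x)·y → 12 states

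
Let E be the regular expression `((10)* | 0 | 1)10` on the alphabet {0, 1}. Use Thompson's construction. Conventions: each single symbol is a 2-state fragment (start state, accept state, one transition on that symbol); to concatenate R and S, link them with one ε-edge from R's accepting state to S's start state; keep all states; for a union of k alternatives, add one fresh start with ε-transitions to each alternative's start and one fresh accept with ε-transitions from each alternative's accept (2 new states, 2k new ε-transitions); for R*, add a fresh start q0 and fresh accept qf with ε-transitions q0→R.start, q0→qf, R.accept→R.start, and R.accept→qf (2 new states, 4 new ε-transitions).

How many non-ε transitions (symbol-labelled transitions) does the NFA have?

Recursing over subexpressions:
Each of the 6 symbol leaves contributes exactly 1 symbol transition.
  10 — 2 symbol transitions
  (10)* — 2 symbol transitions
  (10)* | 0 | 1 — 4 symbol transitions
  ((10)* | 0 | 1)10 — 6 symbol transitions

6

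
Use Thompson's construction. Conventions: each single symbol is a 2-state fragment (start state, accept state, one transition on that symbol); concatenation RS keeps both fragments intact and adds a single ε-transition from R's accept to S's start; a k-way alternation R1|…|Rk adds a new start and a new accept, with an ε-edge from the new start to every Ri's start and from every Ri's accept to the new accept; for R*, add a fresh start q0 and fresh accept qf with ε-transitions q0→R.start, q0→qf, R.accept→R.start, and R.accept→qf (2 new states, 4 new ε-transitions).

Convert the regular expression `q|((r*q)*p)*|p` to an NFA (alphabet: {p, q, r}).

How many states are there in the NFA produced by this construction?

18

By structural recursion:
Each of the 5 symbol leaves contributes a 2-state fragment.
  r* — 4 states
  r*q — 6 states
  (r*q)* — 8 states
  (r*q)*p — 10 states
  ((r*q)*p)* — 12 states
  q|((r*q)*p)*|p — 18 states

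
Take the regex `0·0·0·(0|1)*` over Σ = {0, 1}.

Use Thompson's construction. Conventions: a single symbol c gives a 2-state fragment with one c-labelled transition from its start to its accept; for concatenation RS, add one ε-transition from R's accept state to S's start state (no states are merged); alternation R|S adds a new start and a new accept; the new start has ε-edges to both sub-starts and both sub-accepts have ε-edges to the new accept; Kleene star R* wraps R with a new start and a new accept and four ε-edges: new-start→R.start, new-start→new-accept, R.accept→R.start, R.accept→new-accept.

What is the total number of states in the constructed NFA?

By structural recursion:
Each of the 5 symbol leaves contributes a 2-state fragment.
  0|1 — 6 states
  (0|1)* — 8 states
  0·0·0·(0|1)* — 14 states

14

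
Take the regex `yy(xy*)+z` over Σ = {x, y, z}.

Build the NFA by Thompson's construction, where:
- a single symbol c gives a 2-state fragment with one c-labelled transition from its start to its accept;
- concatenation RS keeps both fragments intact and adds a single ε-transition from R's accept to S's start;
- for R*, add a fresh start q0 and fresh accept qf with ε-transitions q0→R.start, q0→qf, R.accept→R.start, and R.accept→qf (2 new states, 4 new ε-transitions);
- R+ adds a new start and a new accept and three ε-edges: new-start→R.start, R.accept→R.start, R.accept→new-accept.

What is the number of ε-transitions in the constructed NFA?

11

Recursing over subexpressions:
Each of the 5 symbol leaves contributes 0 ε-transitions.
  y* = 4 ε-transitions
  xy* = 5 ε-transitions
  (xy*)+ = 8 ε-transitions
  yy(xy*)+z = 11 ε-transitions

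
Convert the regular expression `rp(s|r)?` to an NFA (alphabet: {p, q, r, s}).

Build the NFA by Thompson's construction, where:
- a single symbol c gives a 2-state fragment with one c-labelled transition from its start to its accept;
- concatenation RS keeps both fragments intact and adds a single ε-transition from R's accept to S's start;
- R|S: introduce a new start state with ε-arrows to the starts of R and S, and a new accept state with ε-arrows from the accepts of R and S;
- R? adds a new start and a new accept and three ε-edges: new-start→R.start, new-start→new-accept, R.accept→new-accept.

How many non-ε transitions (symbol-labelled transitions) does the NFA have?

By structural recursion:
Each of the 4 symbol leaves contributes exactly 1 symbol transition.
  s|r : 2 symbol transitions
  (s|r)? : 2 symbol transitions
  rp(s|r)? : 4 symbol transitions

4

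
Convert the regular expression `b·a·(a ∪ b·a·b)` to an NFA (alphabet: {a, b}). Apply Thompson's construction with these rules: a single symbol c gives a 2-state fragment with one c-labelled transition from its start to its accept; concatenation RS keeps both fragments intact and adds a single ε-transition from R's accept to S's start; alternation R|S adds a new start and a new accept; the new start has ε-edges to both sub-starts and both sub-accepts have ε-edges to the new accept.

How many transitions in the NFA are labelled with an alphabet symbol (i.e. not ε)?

6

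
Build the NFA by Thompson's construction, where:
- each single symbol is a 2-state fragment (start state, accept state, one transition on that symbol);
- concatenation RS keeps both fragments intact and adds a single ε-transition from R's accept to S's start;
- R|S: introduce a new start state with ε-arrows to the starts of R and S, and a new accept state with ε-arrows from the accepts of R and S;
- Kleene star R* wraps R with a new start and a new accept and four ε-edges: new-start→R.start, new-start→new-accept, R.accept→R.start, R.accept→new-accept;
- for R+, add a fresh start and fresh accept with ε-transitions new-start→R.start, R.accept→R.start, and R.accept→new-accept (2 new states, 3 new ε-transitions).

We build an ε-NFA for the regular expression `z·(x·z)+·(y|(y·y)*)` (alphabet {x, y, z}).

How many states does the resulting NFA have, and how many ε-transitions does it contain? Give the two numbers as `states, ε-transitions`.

18, 15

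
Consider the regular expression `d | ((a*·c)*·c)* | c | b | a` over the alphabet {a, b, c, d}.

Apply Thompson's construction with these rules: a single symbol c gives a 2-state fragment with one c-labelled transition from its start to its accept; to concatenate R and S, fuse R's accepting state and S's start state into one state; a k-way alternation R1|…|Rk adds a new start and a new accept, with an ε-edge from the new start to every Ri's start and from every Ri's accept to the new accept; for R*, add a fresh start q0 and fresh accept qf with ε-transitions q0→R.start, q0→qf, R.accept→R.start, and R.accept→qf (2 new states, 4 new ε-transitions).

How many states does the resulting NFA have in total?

20

Per subexpression:
Each of the 7 symbol leaves contributes a 2-state fragment.
  a* — 4 states
  a*·c — 5 states
  (a*·c)* — 7 states
  (a*·c)*·c — 8 states
  ((a*·c)*·c)* — 10 states
  d | ((a*·c)*·c)* | c | b | a — 20 states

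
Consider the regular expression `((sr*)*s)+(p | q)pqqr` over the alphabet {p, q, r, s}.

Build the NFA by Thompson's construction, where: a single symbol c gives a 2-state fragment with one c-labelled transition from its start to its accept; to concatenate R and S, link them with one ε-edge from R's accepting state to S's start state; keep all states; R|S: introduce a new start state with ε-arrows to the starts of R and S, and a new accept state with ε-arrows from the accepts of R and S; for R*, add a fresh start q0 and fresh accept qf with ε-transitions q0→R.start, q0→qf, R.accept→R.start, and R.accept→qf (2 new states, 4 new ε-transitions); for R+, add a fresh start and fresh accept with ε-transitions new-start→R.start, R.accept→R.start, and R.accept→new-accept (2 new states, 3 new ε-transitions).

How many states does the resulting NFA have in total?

Recursing over subexpressions:
Each of the 9 symbol leaves contributes a 2-state fragment.
  r* : 4 states
  sr* : 6 states
  (sr*)* : 8 states
  (sr*)*s : 10 states
  ((sr*)*s)+ : 12 states
  p | q : 6 states
  ((sr*)*s)+(p | q)pqqr : 26 states

26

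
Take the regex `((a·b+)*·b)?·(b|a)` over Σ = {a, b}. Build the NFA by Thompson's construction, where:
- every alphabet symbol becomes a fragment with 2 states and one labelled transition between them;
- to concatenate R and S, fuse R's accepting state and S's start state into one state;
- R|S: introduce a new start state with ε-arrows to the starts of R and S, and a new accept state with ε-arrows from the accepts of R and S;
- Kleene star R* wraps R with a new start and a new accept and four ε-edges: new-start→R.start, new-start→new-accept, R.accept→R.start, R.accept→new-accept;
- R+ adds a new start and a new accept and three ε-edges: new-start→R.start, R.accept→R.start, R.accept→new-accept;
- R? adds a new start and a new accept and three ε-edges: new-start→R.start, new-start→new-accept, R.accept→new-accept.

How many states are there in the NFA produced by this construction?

15

Bottom-up over the parse tree:
Each of the 5 symbol leaves contributes a 2-state fragment.
  b+ → 4 states
  a·b+ → 5 states
  (a·b+)* → 7 states
  (a·b+)*·b → 8 states
  ((a·b+)*·b)? → 10 states
  b|a → 6 states
  ((a·b+)*·b)?·(b|a) → 15 states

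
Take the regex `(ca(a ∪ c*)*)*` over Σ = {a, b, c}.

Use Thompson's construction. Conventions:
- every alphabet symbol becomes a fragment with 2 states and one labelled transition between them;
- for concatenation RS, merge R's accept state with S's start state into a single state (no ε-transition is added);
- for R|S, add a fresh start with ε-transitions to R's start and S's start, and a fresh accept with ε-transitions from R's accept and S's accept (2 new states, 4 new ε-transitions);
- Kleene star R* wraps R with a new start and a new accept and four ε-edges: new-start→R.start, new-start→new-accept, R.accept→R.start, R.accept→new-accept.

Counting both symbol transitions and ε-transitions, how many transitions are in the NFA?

20

Building bottom-up:
Each of the 4 symbol leaves contributes 1 transition (1 symbol, 0 ε).
  c* = 5 transitions (1 symbol, 4 ε)
  a ∪ c* = 10 transitions (2 symbol, 8 ε)
  (a ∪ c*)* = 14 transitions (2 symbol, 12 ε)
  ca(a ∪ c*)* = 16 transitions (4 symbol, 12 ε)
  (ca(a ∪ c*)*)* = 20 transitions (4 symbol, 16 ε)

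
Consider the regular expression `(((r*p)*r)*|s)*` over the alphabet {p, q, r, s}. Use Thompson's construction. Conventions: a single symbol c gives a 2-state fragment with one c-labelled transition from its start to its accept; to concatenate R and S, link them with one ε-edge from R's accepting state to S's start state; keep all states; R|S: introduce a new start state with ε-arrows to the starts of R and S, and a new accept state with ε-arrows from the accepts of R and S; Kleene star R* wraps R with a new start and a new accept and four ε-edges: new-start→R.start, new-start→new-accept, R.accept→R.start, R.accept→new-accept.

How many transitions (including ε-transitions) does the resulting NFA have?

Building bottom-up:
Each of the 4 symbol leaves contributes 1 transition (1 symbol, 0 ε).
  r* : 5 transitions (1 symbol, 4 ε)
  r*p : 7 transitions (2 symbol, 5 ε)
  (r*p)* : 11 transitions (2 symbol, 9 ε)
  (r*p)*r : 13 transitions (3 symbol, 10 ε)
  ((r*p)*r)* : 17 transitions (3 symbol, 14 ε)
  ((r*p)*r)*|s : 22 transitions (4 symbol, 18 ε)
  (((r*p)*r)*|s)* : 26 transitions (4 symbol, 22 ε)

26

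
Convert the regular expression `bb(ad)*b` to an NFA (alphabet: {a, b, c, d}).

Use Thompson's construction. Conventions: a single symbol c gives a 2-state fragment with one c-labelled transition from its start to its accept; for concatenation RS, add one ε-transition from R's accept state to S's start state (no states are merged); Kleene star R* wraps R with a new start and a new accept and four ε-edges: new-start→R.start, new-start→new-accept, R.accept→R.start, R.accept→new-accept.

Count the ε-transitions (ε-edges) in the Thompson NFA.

8

Per subexpression:
Each of the 5 symbol leaves contributes 0 ε-transitions.
  ad — 1 ε-transition
  (ad)* — 5 ε-transitions
  bb(ad)*b — 8 ε-transitions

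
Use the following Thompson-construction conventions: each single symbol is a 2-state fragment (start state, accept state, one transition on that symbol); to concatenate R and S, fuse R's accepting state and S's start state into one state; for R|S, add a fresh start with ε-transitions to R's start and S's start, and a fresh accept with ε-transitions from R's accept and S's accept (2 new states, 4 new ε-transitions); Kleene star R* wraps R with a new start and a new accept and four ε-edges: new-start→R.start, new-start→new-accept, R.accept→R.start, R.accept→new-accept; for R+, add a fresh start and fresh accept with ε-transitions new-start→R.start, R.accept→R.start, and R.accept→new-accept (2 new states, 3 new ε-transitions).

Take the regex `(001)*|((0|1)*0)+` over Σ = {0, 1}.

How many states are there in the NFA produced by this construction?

19

Per subexpression:
Each of the 6 symbol leaves contributes a 2-state fragment.
  001 : 4 states
  (001)* : 6 states
  0|1 : 6 states
  (0|1)* : 8 states
  (0|1)*0 : 9 states
  ((0|1)*0)+ : 11 states
  (001)*|((0|1)*0)+ : 19 states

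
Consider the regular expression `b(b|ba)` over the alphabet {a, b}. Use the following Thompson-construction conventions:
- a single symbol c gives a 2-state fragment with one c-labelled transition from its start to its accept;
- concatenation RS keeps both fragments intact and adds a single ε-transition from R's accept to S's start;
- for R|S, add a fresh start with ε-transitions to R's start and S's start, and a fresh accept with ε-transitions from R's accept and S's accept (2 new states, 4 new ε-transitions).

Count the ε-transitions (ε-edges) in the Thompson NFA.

Recursing over subexpressions:
Each of the 4 symbol leaves contributes 0 ε-transitions.
  ba — 1 ε-transition
  b|ba — 5 ε-transitions
  b(b|ba) — 6 ε-transitions

6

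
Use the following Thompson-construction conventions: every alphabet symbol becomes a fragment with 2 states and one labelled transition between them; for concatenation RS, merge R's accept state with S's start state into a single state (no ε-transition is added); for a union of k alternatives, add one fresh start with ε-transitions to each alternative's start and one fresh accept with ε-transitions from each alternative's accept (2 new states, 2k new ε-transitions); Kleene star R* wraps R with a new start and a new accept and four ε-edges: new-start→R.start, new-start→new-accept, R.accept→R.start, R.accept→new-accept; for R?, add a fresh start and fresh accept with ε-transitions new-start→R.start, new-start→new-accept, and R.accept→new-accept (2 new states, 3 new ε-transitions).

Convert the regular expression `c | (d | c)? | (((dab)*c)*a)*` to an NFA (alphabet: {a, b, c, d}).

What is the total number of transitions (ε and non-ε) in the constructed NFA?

33

Building bottom-up:
Each of the 8 symbol leaves contributes 1 transition (1 symbol, 0 ε).
  d | c : 6 transitions (2 symbol, 4 ε)
  (d | c)? : 9 transitions (2 symbol, 7 ε)
  dab : 3 transitions (3 symbol, 0 ε)
  (dab)* : 7 transitions (3 symbol, 4 ε)
  (dab)*c : 8 transitions (4 symbol, 4 ε)
  ((dab)*c)* : 12 transitions (4 symbol, 8 ε)
  ((dab)*c)*a : 13 transitions (5 symbol, 8 ε)
  (((dab)*c)*a)* : 17 transitions (5 symbol, 12 ε)
  c | (d | c)? | (((dab)*c)*a)* : 33 transitions (8 symbol, 25 ε)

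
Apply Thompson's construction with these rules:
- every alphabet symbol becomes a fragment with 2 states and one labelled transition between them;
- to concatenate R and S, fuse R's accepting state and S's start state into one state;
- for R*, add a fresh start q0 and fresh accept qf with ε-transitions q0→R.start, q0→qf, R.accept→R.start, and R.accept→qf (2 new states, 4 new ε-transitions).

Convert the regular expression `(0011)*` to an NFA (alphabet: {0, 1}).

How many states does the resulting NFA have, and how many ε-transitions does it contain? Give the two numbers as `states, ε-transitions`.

7, 4

By structural recursion:
Each of the 4 symbol leaves contributes 2 states and 0 ε-transitions.
  0011 = 5 states, 0 ε-transitions
  (0011)* = 7 states, 4 ε-transitions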